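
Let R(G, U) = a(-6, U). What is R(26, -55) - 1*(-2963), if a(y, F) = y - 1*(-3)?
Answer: 2960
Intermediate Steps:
a(y, F) = 3 + y (a(y, F) = y + 3 = 3 + y)
R(G, U) = -3 (R(G, U) = 3 - 6 = -3)
R(26, -55) - 1*(-2963) = -3 - 1*(-2963) = -3 + 2963 = 2960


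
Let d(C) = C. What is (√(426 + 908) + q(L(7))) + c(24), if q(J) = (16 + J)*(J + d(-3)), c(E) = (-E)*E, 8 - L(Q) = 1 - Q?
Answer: -246 + √1334 ≈ -209.48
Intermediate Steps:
L(Q) = 7 + Q (L(Q) = 8 - (1 - Q) = 8 + (-1 + Q) = 7 + Q)
c(E) = -E²
q(J) = (-3 + J)*(16 + J) (q(J) = (16 + J)*(J - 3) = (16 + J)*(-3 + J) = (-3 + J)*(16 + J))
(√(426 + 908) + q(L(7))) + c(24) = (√(426 + 908) + (-48 + (7 + 7)² + 13*(7 + 7))) - 1*24² = (√1334 + (-48 + 14² + 13*14)) - 1*576 = (√1334 + (-48 + 196 + 182)) - 576 = (√1334 + 330) - 576 = (330 + √1334) - 576 = -246 + √1334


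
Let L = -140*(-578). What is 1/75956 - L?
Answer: -6146359519/75956 ≈ -80920.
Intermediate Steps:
L = 80920
1/75956 - L = 1/75956 - 1*80920 = 1/75956 - 80920 = -6146359519/75956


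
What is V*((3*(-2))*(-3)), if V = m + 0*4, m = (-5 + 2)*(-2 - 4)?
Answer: 324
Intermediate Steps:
m = 18 (m = -3*(-6) = 18)
V = 18 (V = 18 + 0*4 = 18 + 0 = 18)
V*((3*(-2))*(-3)) = 18*((3*(-2))*(-3)) = 18*(-6*(-3)) = 18*18 = 324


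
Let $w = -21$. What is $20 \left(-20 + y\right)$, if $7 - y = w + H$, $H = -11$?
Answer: $380$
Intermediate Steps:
$y = 39$ ($y = 7 - \left(-21 - 11\right) = 7 - -32 = 7 + 32 = 39$)
$20 \left(-20 + y\right) = 20 \left(-20 + 39\right) = 20 \cdot 19 = 380$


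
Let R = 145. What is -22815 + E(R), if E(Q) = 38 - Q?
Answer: -22922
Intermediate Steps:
-22815 + E(R) = -22815 + (38 - 1*145) = -22815 + (38 - 145) = -22815 - 107 = -22922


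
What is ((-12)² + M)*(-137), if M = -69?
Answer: -10275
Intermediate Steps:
((-12)² + M)*(-137) = ((-12)² - 69)*(-137) = (144 - 69)*(-137) = 75*(-137) = -10275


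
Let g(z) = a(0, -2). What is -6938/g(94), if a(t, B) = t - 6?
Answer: 3469/3 ≈ 1156.3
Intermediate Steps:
a(t, B) = -6 + t
g(z) = -6 (g(z) = -6 + 0 = -6)
-6938/g(94) = -6938/(-6) = -6938*(-⅙) = 3469/3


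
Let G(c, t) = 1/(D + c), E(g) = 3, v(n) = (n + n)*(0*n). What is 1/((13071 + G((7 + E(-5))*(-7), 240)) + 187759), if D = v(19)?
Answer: 70/14058099 ≈ 4.9793e-6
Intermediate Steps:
v(n) = 0 (v(n) = (2*n)*0 = 0)
D = 0
G(c, t) = 1/c (G(c, t) = 1/(0 + c) = 1/c)
1/((13071 + G((7 + E(-5))*(-7), 240)) + 187759) = 1/((13071 + 1/((7 + 3)*(-7))) + 187759) = 1/((13071 + 1/(10*(-7))) + 187759) = 1/((13071 + 1/(-70)) + 187759) = 1/((13071 - 1/70) + 187759) = 1/(914969/70 + 187759) = 1/(14058099/70) = 70/14058099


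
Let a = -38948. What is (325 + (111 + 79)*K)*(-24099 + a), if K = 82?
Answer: -1002762535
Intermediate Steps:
(325 + (111 + 79)*K)*(-24099 + a) = (325 + (111 + 79)*82)*(-24099 - 38948) = (325 + 190*82)*(-63047) = (325 + 15580)*(-63047) = 15905*(-63047) = -1002762535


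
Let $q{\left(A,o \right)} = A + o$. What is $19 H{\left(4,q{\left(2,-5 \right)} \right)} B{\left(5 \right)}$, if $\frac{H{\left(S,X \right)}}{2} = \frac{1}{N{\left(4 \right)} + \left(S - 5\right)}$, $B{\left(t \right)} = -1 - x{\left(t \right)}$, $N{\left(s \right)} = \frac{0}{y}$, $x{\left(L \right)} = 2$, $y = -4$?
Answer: $114$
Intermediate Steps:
$N{\left(s \right)} = 0$ ($N{\left(s \right)} = \frac{0}{-4} = 0 \left(- \frac{1}{4}\right) = 0$)
$B{\left(t \right)} = -3$ ($B{\left(t \right)} = -1 - 2 = -3$)
$H{\left(S,X \right)} = \frac{2}{-5 + S}$ ($H{\left(S,X \right)} = \frac{2}{0 + \left(S - 5\right)} = \frac{2}{0 + \left(-5 + S\right)} = \frac{2}{-5 + S}$)
$19 H{\left(4,q{\left(2,-5 \right)} \right)} B{\left(5 \right)} = 19 \frac{2}{-5 + 4} \left(-3\right) = 19 \frac{2}{-1} \left(-3\right) = 19 \cdot 2 \left(-1\right) \left(-3\right) = 19 \left(-2\right) \left(-3\right) = \left(-38\right) \left(-3\right) = 114$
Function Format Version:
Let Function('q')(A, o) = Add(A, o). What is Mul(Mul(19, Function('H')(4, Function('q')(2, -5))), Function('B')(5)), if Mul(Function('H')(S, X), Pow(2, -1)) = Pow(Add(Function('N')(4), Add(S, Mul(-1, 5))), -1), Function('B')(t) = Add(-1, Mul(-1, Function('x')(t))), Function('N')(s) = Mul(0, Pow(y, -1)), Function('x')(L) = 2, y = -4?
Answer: 114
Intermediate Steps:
Function('N')(s) = 0 (Function('N')(s) = Mul(0, Pow(-4, -1)) = Mul(0, Rational(-1, 4)) = 0)
Function('B')(t) = -3 (Function('B')(t) = Add(-1, Mul(-1, 2)) = Add(-1, -2) = -3)
Function('H')(S, X) = Mul(2, Pow(Add(-5, S), -1)) (Function('H')(S, X) = Mul(2, Pow(Add(0, Add(S, Mul(-1, 5))), -1)) = Mul(2, Pow(Add(0, Add(S, -5)), -1)) = Mul(2, Pow(Add(0, Add(-5, S)), -1)) = Mul(2, Pow(Add(-5, S), -1)))
Mul(Mul(19, Function('H')(4, Function('q')(2, -5))), Function('B')(5)) = Mul(Mul(19, Mul(2, Pow(Add(-5, 4), -1))), -3) = Mul(Mul(19, Mul(2, Pow(-1, -1))), -3) = Mul(Mul(19, Mul(2, -1)), -3) = Mul(Mul(19, -2), -3) = Mul(-38, -3) = 114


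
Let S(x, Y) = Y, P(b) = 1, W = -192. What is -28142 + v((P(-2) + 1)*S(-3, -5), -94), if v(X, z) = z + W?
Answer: -28428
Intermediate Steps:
v(X, z) = -192 + z (v(X, z) = z - 192 = -192 + z)
-28142 + v((P(-2) + 1)*S(-3, -5), -94) = -28142 + (-192 - 94) = -28142 - 286 = -28428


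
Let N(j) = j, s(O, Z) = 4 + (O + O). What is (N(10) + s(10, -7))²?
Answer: 1156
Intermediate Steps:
s(O, Z) = 4 + 2*O
(N(10) + s(10, -7))² = (10 + (4 + 2*10))² = (10 + (4 + 20))² = (10 + 24)² = 34² = 1156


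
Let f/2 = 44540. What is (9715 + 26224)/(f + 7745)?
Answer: 35939/96825 ≈ 0.37117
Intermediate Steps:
f = 89080 (f = 2*44540 = 89080)
(9715 + 26224)/(f + 7745) = (9715 + 26224)/(89080 + 7745) = 35939/96825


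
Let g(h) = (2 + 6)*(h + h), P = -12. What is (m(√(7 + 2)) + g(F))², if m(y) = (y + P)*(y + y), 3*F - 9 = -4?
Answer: 6724/9 ≈ 747.11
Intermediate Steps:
F = 5/3 (F = 3 + (⅓)*(-4) = 3 - 4/3 = 5/3 ≈ 1.6667)
g(h) = 16*h (g(h) = 8*(2*h) = 16*h)
m(y) = 2*y*(-12 + y) (m(y) = (y - 12)*(y + y) = (-12 + y)*(2*y) = 2*y*(-12 + y))
(m(√(7 + 2)) + g(F))² = (2*√(7 + 2)*(-12 + √(7 + 2)) + 16*(5/3))² = (2*√9*(-12 + √9) + 80/3)² = (2*3*(-12 + 3) + 80/3)² = (2*3*(-9) + 80/3)² = (-54 + 80/3)² = (-82/3)² = 6724/9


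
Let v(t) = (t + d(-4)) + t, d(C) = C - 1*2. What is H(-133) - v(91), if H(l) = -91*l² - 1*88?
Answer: -1609963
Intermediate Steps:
d(C) = -2 + C (d(C) = C - 2 = -2 + C)
v(t) = -6 + 2*t (v(t) = (t + (-2 - 4)) + t = (t - 6) + t = (-6 + t) + t = -6 + 2*t)
H(l) = -88 - 91*l² (H(l) = -91*l² - 88 = -88 - 91*l²)
H(-133) - v(91) = (-88 - 91*(-133)²) - (-6 + 2*91) = (-88 - 91*17689) - (-6 + 182) = (-88 - 1609699) - 1*176 = -1609787 - 176 = -1609963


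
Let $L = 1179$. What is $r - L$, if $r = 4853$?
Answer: $3674$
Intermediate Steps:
$r - L = 4853 - 1179 = 3674$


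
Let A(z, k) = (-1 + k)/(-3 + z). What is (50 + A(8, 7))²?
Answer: 65536/25 ≈ 2621.4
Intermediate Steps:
A(z, k) = (-1 + k)/(-3 + z)
(50 + A(8, 7))² = (50 + (-1 + 7)/(-3 + 8))² = (50 + 6/5)² = (256/5)² = 65536/25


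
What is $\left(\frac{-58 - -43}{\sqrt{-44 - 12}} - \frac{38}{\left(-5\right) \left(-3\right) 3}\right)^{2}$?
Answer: $\frac{\left(1064 - 675 i \sqrt{14}\right)^{2}}{1587600} \approx -3.3048 - 3.3853 i$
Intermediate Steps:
$\left(\frac{-58 - -43}{\sqrt{-44 - 12}} - \frac{38}{\left(-5\right) \left(-3\right) 3}\right)^{2} = \left(\frac{-58 + 43}{\sqrt{-44 + \left(-16 + 4\right)}} - \frac{38}{15 \cdot 3}\right)^{2} = \left(- \frac{15}{\sqrt{-44 - 12}} - \frac{38}{45}\right)^{2} = \left(- \frac{15}{\sqrt{-56}} - \frac{38}{45}\right)^{2} = \left(- \frac{15}{2 i \sqrt{14}} - \frac{38}{45}\right)^{2} = \left(- 15 \left(- \frac{i \sqrt{14}}{28}\right) - \frac{38}{45}\right)^{2} = \left(\frac{15 i \sqrt{14}}{28} - \frac{38}{45}\right)^{2} = \left(- \frac{38}{45} + \frac{15 i \sqrt{14}}{28}\right)^{2}$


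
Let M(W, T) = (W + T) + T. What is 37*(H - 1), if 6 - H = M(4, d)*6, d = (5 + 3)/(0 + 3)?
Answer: -1887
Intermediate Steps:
d = 8/3 ≈ 2.6667
M(W, T) = W + 2*T (M(W, T) = (T + W) + T = W + 2*T)
H = -50 (H = 6 - (4 + 2*(8/3))*6 = 6 - (4 + 16/3)*6 = 6 - 28*6/3 = 6 - 1*56 = 6 - 56 = -50)
37*(H - 1) = 37*(-50 - 1) = 37*(-51) = -1887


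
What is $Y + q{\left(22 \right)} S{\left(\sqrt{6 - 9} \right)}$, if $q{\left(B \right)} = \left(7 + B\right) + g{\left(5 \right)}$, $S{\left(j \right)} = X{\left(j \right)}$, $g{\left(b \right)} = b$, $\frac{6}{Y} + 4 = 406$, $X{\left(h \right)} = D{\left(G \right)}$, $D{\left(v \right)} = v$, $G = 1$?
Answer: $\frac{2279}{67} \approx 34.015$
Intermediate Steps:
$X{\left(h \right)} = 1$
$Y = \frac{1}{67}$ ($Y = \frac{6}{-4 + 406} = \frac{6}{402} = 6 \cdot \frac{1}{402} = \frac{1}{67} \approx 0.014925$)
$S{\left(j \right)} = 1$
$q{\left(B \right)} = 12 + B$ ($q{\left(B \right)} = \left(7 + B\right) + 5 = 12 + B$)
$Y + q{\left(22 \right)} S{\left(\sqrt{6 - 9} \right)} = \frac{1}{67} + \left(12 + 22\right) 1 = \frac{1}{67} + 34 \cdot 1 = \frac{1}{67} + 34 = \frac{2279}{67}$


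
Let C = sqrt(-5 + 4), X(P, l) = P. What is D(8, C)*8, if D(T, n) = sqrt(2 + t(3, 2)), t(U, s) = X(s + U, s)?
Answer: 8*sqrt(7) ≈ 21.166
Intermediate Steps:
t(U, s) = U + s (t(U, s) = s + U = U + s)
C = I (C = sqrt(-1) = I ≈ 1.0*I)
D(T, n) = sqrt(7) (D(T, n) = sqrt(2 + (3 + 2)) = sqrt(2 + 5) = sqrt(7))
D(8, C)*8 = sqrt(7)*8 = 8*sqrt(7)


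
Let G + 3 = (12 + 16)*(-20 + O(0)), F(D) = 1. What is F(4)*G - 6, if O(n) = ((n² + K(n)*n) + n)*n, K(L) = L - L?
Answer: -569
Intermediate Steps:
K(L) = 0
O(n) = n*(n + n²) (O(n) = ((n² + 0*n) + n)*n = ((n² + 0) + n)*n = (n² + n)*n = (n + n²)*n = n*(n + n²))
G = -563 (G = -3 + (12 + 16)*(-20 + 0²*(1 + 0)) = -3 + 28*(-20 + 0*1) = -3 + 28*(-20 + 0) = -3 + 28*(-20) = -3 - 560 = -563)
F(4)*G - 6 = 1*(-563) - 6 = -563 - 6 = -569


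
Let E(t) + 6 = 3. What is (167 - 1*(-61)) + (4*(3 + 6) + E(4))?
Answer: 261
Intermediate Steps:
E(t) = -3 (E(t) = -6 + 3 = -3)
(167 - 1*(-61)) + (4*(3 + 6) + E(4)) = (167 - 1*(-61)) + (4*(3 + 6) - 3) = (167 + 61) + (4*9 - 3) = 228 + (36 - 3) = 228 + 33 = 261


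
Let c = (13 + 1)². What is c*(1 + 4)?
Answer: 980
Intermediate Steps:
c = 196 (c = 14² = 196)
c*(1 + 4) = 196*(1 + 4) = 196*5 = 980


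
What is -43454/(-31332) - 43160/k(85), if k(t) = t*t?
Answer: -103833397/22637370 ≈ -4.5868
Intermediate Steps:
k(t) = t²
-43454/(-31332) - 43160/k(85) = -43454/(-31332) - 43160/(85²) = -43454*(-1/31332) - 43160/7225 = 21727/15666 - 43160*1/7225 = 21727/15666 - 8632/1445 = -103833397/22637370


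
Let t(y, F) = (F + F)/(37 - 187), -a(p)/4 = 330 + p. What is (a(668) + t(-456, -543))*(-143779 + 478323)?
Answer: -33326938736/25 ≈ -1.3331e+9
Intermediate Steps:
a(p) = -1320 - 4*p (a(p) = -4*(330 + p) = -1320 - 4*p)
t(y, F) = -F/75 (t(y, F) = (2*F)/(-150) = (2*F)*(-1/150) = -F/75)
(a(668) + t(-456, -543))*(-143779 + 478323) = ((-1320 - 4*668) - 1/75*(-543))*(-143779 + 478323) = ((-1320 - 2672) + 181/25)*334544 = (-3992 + 181/25)*334544 = -99619/25*334544 = -33326938736/25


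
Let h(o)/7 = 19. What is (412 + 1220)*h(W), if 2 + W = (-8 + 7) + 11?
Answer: 217056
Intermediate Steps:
W = 8 (W = -2 + ((-8 + 7) + 11) = -2 + (-1 + 11) = -2 + 10 = 8)
h(o) = 133 (h(o) = 7*19 = 133)
(412 + 1220)*h(W) = (412 + 1220)*133 = 1632*133 = 217056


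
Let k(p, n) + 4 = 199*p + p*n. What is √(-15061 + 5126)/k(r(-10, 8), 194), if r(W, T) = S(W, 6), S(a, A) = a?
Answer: -I*√9935/3934 ≈ -0.025337*I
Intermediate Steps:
r(W, T) = W
k(p, n) = -4 + 199*p + n*p (k(p, n) = -4 + (199*p + p*n) = -4 + (199*p + n*p) = -4 + 199*p + n*p)
√(-15061 + 5126)/k(r(-10, 8), 194) = √(-15061 + 5126)/(-4 + 199*(-10) + 194*(-10)) = √(-9935)/(-4 - 1990 - 1940) = (I*√9935)/(-3934) = (I*√9935)*(-1/3934) = -I*√9935/3934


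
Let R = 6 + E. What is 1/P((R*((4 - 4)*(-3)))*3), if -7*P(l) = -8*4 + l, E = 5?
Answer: 7/32 ≈ 0.21875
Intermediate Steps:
R = 11 (R = 6 + 5 = 11)
P(l) = 32/7 - l/7 (P(l) = -(-8*4 + l)/7 = -(-32 + l)/7 = 32/7 - l/7)
1/P((R*((4 - 4)*(-3)))*3) = 1/(32/7 - 11*((4 - 4)*(-3))*3/7) = 1/(32/7 - 11*(0*(-3))*3/7) = 1/(32/7 - 11*0*3/7) = 1/(32/7 - 0*3) = 1/(32/7 - ⅐*0) = 1/(32/7 + 0) = 1/(32/7) = 7/32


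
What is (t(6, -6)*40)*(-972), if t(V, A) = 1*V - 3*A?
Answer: -933120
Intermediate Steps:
t(V, A) = V - 3*A
(t(6, -6)*40)*(-972) = ((6 - 3*(-6))*40)*(-972) = ((6 + 18)*40)*(-972) = (24*40)*(-972) = 960*(-972) = -933120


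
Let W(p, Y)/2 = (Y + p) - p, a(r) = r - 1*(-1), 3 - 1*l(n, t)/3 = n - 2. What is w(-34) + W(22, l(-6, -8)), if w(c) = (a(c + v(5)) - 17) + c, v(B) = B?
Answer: -13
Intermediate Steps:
l(n, t) = 15 - 3*n (l(n, t) = 9 - 3*(n - 2) = 9 - 3*(-2 + n) = 9 + (6 - 3*n) = 15 - 3*n)
a(r) = 1 + r (a(r) = r + 1 = 1 + r)
W(p, Y) = 2*Y (W(p, Y) = 2*((Y + p) - p) = 2*Y)
w(c) = -11 + 2*c (w(c) = ((1 + (c + 5)) - 17) + c = ((1 + (5 + c)) - 17) + c = ((6 + c) - 17) + c = (-11 + c) + c = -11 + 2*c)
w(-34) + W(22, l(-6, -8)) = (-11 + 2*(-34)) + 2*(15 - 3*(-6)) = (-11 - 68) + 2*(15 + 18) = -79 + 2*33 = -79 + 66 = -13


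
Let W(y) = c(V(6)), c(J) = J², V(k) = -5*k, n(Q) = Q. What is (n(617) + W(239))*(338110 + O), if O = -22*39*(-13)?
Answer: 529833488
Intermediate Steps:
O = 11154 (O = -858*(-13) = 11154)
W(y) = 900 (W(y) = (-5*6)² = (-30)² = 900)
(n(617) + W(239))*(338110 + O) = (617 + 900)*(338110 + 11154) = 1517*349264 = 529833488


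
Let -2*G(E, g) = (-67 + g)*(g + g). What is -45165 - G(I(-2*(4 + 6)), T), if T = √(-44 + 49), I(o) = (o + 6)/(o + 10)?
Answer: -45160 - 67*√5 ≈ -45310.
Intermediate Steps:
I(o) = (6 + o)/(10 + o)
T = √5 ≈ 2.2361
G(E, g) = -g*(-67 + g) (G(E, g) = -(-67 + g)*(g + g)/2 = -(-67 + g)*2*g/2 = -g*(-67 + g))
-45165 - G(I(-2*(4 + 6)), T) = -45165 - √5*(67 - √5)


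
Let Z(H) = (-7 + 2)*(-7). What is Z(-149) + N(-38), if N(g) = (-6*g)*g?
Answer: -8629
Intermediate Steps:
N(g) = -6*g**2
Z(H) = 35 (Z(H) = -5*(-7) = 35)
Z(-149) + N(-38) = 35 - 6*(-38)**2 = 35 - 6*1444 = 35 - 8664 = -8629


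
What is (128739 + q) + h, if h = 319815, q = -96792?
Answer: 351762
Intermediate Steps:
(128739 + q) + h = (128739 - 96792) + 319815 = 31947 + 319815 = 351762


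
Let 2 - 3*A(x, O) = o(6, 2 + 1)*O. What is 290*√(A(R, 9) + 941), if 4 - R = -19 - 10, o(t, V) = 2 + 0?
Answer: 290*√8421/3 ≈ 8870.7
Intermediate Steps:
o(t, V) = 2
R = 33 (R = 4 - (-19 - 10) = 4 - 1*(-29) = 4 + 29 = 33)
A(x, O) = ⅔ - 2*O/3
290*√(A(R, 9) + 941) = 290*√((⅔ - ⅔*9) + 941) = 290*√((⅔ - 6) + 941) = 290*√(-16/3 + 941) = 290*√(2807/3) = 290*(√8421/3) = 290*√8421/3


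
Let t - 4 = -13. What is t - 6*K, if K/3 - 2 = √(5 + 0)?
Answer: -45 - 18*√5 ≈ -85.249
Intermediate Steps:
t = -9 (t = 4 - 13 = -9)
K = 6 + 3*√5 (K = 6 + 3*√(5 + 0) = 6 + 3*√5 ≈ 12.708)
t - 6*K = -9 - 6*(6 + 3*√5) = -9 + (-36 - 18*√5) = -45 - 18*√5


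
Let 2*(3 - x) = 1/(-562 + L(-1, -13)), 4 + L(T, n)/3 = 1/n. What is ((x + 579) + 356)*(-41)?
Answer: -574178473/14930 ≈ -38458.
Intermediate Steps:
L(T, n) = -12 + 3/n
x = 44803/14930 (x = 3 - 1/(2*(-562 + (-12 + 3/(-13)))) = 3 - 1/(2*(-562 + (-12 + 3*(-1/13)))) = 3 - 1/(2*(-562 + (-12 - 3/13))) = 3 - 1/(2*(-562 - 159/13)) = 3 - 1/(2*(-7465/13)) = 3 - ½*(-13/7465) = 3 + 13/14930 = 44803/14930 ≈ 3.0009)
((x + 579) + 356)*(-41) = ((44803/14930 + 579) + 356)*(-41) = (8689273/14930 + 356)*(-41) = (14004353/14930)*(-41) = -574178473/14930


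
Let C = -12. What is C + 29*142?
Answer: 4106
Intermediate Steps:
C + 29*142 = -12 + 29*142 = -12 + 4118 = 4106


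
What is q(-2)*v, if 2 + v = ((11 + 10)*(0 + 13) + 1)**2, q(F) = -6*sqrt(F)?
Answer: -450444*I*sqrt(2) ≈ -6.3702e+5*I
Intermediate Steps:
v = 75074 (v = -2 + ((11 + 10)*(0 + 13) + 1)**2 = -2 + (21*13 + 1)**2 = -2 + (273 + 1)**2 = -2 + 274**2 = -2 + 75076 = 75074)
q(-2)*v = -6*I*sqrt(2)*75074 = -450444*I*sqrt(2)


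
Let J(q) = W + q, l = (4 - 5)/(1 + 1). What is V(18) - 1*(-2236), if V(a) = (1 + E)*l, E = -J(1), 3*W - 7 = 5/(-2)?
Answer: 8947/4 ≈ 2236.8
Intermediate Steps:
l = -1/2 ≈ -0.50000
W = 3/2 (W = 7/3 + (5/(-2))/3 = 7/3 + (5*(-1/2))/3 = 7/3 + (1/3)*(-5/2) = 7/3 - 5/6 = 3/2 ≈ 1.5000)
J(q) = 3/2 + q
E = -5/2 (E = -(3/2 + 1) = -1*5/2 = -5/2 ≈ -2.5000)
V(a) = 3/4 (V(a) = (1 - 5/2)*(-1/2) = -3/2*(-1/2) = 3/4)
V(18) - 1*(-2236) = 3/4 - 1*(-2236) = 3/4 + 2236 = 8947/4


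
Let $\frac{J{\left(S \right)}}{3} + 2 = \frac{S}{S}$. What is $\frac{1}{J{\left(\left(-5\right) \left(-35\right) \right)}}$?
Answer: $- \frac{1}{3} \approx -0.33333$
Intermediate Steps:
$J{\left(S \right)} = -3$ ($J{\left(S \right)} = -6 + 3 \frac{S}{S} = -6 + 3 \cdot 1 = -6 + 3 = -3$)
$\frac{1}{J{\left(\left(-5\right) \left(-35\right) \right)}} = \frac{1}{-3} = - \frac{1}{3}$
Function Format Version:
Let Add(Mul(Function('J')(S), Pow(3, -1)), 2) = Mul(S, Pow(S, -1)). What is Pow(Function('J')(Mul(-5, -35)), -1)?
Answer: Rational(-1, 3) ≈ -0.33333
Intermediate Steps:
Function('J')(S) = -3 (Function('J')(S) = Add(-6, Mul(3, Mul(S, Pow(S, -1)))) = Add(-6, Mul(3, 1)) = Add(-6, 3) = -3)
Pow(Function('J')(Mul(-5, -35)), -1) = Pow(-3, -1) = Rational(-1, 3)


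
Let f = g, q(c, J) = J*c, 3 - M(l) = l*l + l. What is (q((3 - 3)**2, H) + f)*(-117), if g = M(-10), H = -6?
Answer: 10179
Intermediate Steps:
M(l) = 3 - l - l**2 (M(l) = 3 - (l*l + l) = 3 - (l**2 + l) = 3 - (l + l**2) = 3 + (-l - l**2) = 3 - l - l**2)
g = -87 (g = 3 - 1*(-10) - 1*(-10)**2 = 3 + 10 - 1*100 = 3 + 10 - 100 = -87)
f = -87
(q((3 - 3)**2, H) + f)*(-117) = (-6*(3 - 3)**2 - 87)*(-117) = (-6*0**2 - 87)*(-117) = (-6*0 - 87)*(-117) = (0 - 87)*(-117) = -87*(-117) = 10179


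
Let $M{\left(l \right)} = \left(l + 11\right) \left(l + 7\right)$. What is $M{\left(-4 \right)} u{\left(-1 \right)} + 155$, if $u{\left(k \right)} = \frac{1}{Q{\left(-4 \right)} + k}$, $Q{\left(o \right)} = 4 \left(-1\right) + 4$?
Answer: $134$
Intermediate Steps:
$Q{\left(o \right)} = 0$ ($Q{\left(o \right)} = -4 + 4 = 0$)
$u{\left(k \right)} = \frac{1}{k}$ ($u{\left(k \right)} = \frac{1}{0 + k} = \frac{1}{k}$)
$M{\left(l \right)} = \left(7 + l\right) \left(11 + l\right)$ ($M{\left(l \right)} = \left(11 + l\right) \left(7 + l\right) = \left(7 + l\right) \left(11 + l\right)$)
$M{\left(-4 \right)} u{\left(-1 \right)} + 155 = \frac{77 + \left(-4\right)^{2} + 18 \left(-4\right)}{-1} + 155 = \left(77 + 16 - 72\right) \left(-1\right) + 155 = 21 \left(-1\right) + 155 = -21 + 155 = 134$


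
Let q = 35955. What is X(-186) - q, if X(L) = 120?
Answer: -35835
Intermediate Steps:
X(-186) - q = 120 - 1*35955 = 120 - 35955 = -35835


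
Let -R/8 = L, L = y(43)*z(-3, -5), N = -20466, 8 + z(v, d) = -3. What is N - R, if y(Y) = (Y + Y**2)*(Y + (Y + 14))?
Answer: -16670066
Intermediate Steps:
z(v, d) = -11 (z(v, d) = -8 - 3 = -11)
y(Y) = (14 + 2*Y)*(Y + Y**2) (y(Y) = (Y + Y**2)*(Y + (14 + Y)) = (Y + Y**2)*(14 + 2*Y) = (14 + 2*Y)*(Y + Y**2))
L = -2081200 (L = (2*43*(7 + 43**2 + 8*43))*(-11) = (2*43*(7 + 1849 + 344))*(-11) = (2*43*2200)*(-11) = 189200*(-11) = -2081200)
R = 16649600 (R = -8*(-2081200) = 16649600)
N - R = -20466 - 1*16649600 = -20466 - 16649600 = -16670066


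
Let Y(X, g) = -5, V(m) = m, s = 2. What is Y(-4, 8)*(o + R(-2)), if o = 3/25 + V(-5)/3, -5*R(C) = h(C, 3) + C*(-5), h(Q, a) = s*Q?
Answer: 206/15 ≈ 13.733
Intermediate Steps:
h(Q, a) = 2*Q
R(C) = 3*C/5 (R(C) = -(2*C + C*(-5))/5 = -(2*C - 5*C)/5 = -(-3)*C/5 = 3*C/5)
o = -116/75 (o = 3/25 - 5/3 = -116/75 ≈ -1.5467)
Y(-4, 8)*(o + R(-2)) = -5*(-116/75 + (3/5)*(-2)) = -5*(-116/75 - 6/5) = -5*(-206/75) = 206/15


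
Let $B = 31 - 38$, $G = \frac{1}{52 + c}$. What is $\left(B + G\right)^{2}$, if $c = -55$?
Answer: $\frac{484}{9} \approx 53.778$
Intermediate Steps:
$G = - \frac{1}{3}$ ($G = \frac{1}{52 - 55} = \frac{1}{-3} = - \frac{1}{3} \approx -0.33333$)
$B = -7$
$\left(B + G\right)^{2} = \left(-7 - \frac{1}{3}\right)^{2} = \left(- \frac{22}{3}\right)^{2} = \frac{484}{9}$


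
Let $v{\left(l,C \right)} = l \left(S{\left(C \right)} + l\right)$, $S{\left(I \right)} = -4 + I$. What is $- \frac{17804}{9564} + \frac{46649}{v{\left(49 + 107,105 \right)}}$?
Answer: $- \frac{7434637}{10651108} \approx -0.69802$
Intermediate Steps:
$v{\left(l,C \right)} = l \left(-4 + C + l\right)$ ($v{\left(l,C \right)} = l \left(\left(-4 + C\right) + l\right) = l \left(-4 + C + l\right)$)
$- \frac{17804}{9564} + \frac{46649}{v{\left(49 + 107,105 \right)}} = - \frac{17804}{9564} + \frac{46649}{\left(49 + 107\right) \left(-4 + 105 + \left(49 + 107\right)\right)} = \left(-17804\right) \frac{1}{9564} + \frac{46649}{156 \left(-4 + 105 + 156\right)} = - \frac{4451}{2391} + \frac{46649}{156 \cdot 257} = - \frac{4451}{2391} + \frac{46649}{40092} = - \frac{7434637}{10651108}$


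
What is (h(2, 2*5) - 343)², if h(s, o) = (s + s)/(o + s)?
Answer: 1056784/9 ≈ 1.1742e+5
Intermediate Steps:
h(s, o) = 2*s/(o + s) (h(s, o) = (2*s)/(o + s) = 2*s/(o + s))
(h(2, 2*5) - 343)² = (2*2/(2*5 + 2) - 343)² = (2*2/(10 + 2) - 343)² = (2*2/12 - 343)² = (2*2*(1/12) - 343)² = (⅓ - 343)² = (-1028/3)² = 1056784/9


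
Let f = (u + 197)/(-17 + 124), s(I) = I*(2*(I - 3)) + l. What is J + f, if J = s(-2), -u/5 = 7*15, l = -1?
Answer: 1705/107 ≈ 15.935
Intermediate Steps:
u = -525 (u = -35*15 = -5*105 = -525)
s(I) = -1 + I*(-6 + 2*I) (s(I) = I*(2*(I - 3)) - 1 = I*(2*(-3 + I)) - 1 = I*(-6 + 2*I) - 1 = -1 + I*(-6 + 2*I))
J = 19 (J = -1 - 6*(-2) + 2*(-2)² = -1 + 12 + 2*4 = -1 + 12 + 8 = 19)
f = -328/107 (f = (-525 + 197)/(-17 + 124) = -328/107 ≈ -3.0654)
J + f = 19 - 328/107 = 1705/107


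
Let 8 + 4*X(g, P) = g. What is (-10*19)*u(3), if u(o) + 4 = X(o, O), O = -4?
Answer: 1995/2 ≈ 997.50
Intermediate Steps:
X(g, P) = -2 + g/4
u(o) = -6 + o/4 (u(o) = -4 + (-2 + o/4) = -6 + o/4)
(-10*19)*u(3) = (-10*19)*(-6 + (1/4)*3) = -190*(-6 + 3/4) = -190*(-21/4) = 1995/2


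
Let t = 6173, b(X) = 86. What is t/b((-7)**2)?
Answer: 6173/86 ≈ 71.779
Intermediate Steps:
t/b((-7)**2) = 6173/86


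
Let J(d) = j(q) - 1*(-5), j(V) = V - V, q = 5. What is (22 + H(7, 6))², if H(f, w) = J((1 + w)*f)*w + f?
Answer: 3481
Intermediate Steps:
j(V) = 0
J(d) = 5 (J(d) = 0 - 1*(-5) = 0 + 5 = 5)
H(f, w) = f + 5*w (H(f, w) = 5*w + f = f + 5*w)
(22 + H(7, 6))² = (22 + (7 + 5*6))² = (22 + (7 + 30))² = (22 + 37)² = 59² = 3481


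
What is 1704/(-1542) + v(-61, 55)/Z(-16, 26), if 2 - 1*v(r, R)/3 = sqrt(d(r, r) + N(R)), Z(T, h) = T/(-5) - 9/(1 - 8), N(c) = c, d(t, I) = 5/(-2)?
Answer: 9382/40349 - 105*sqrt(210)/314 ≈ -4.6133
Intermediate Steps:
d(t, I) = -5/2 (d(t, I) = 5*(-1/2) = -5/2)
Z(T, h) = 9/7 - T/5 (Z(T, h) = T*(-1/5) - 9/(-7) = -T/5 - 9*(-1/7) = -T/5 + 9/7 = 9/7 - T/5)
v(r, R) = 6 - 3*sqrt(-5/2 + R)
1704/(-1542) + v(-61, 55)/Z(-16, 26) = 1704/(-1542) + (6 - 3*sqrt(-10 + 4*55)/2)/(9/7 - 1/5*(-16)) = 1704*(-1/1542) + (6 - 3*sqrt(-10 + 220)/2)/(9/7 + 16/5) = -284/257 + (6 - 3*sqrt(210)/2)/(157/35) = -284/257 + (6 - 3*sqrt(210)/2)*(35/157) = -284/257 + (210/157 - 105*sqrt(210)/314) = 9382/40349 - 105*sqrt(210)/314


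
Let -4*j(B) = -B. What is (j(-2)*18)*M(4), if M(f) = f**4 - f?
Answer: -2268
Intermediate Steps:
j(B) = B/4 (j(B) = -(-1)*B/4 = B/4)
(j(-2)*18)*M(4) = (((1/4)*(-2))*18)*(4**4 - 1*4) = (-1/2*18)*(256 - 4) = -9*252 = -2268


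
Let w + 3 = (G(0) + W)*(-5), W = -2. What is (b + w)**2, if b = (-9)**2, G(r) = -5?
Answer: 12769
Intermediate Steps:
b = 81
w = 32 (w = -3 + (-5 - 2)*(-5) = -3 - 7*(-5) = -3 + 35 = 32)
(b + w)**2 = (81 + 32)**2 = 113**2 = 12769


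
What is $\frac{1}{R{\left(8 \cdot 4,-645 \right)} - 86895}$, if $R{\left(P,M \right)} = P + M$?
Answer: $- \frac{1}{87508} \approx -1.1428 \cdot 10^{-5}$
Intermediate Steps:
$R{\left(P,M \right)} = M + P$
$\frac{1}{R{\left(8 \cdot 4,-645 \right)} - 86895} = \frac{1}{\left(-645 + 8 \cdot 4\right) - 86895} = \frac{1}{\left(-645 + 32\right) - 86895} = \frac{1}{-613 - 86895} = \frac{1}{-87508} = - \frac{1}{87508}$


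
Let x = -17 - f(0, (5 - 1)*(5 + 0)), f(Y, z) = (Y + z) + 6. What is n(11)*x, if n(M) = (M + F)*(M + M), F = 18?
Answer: -27434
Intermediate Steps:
n(M) = 2*M*(18 + M) (n(M) = (M + 18)*(M + M) = (18 + M)*(2*M) = 2*M*(18 + M))
f(Y, z) = 6 + Y + z
x = -43 (x = -17 - (6 + 0 + (5 - 1)*(5 + 0)) = -17 - (6 + 0 + 4*5) = -17 - (6 + 0 + 20) = -17 - 1*26 = -17 - 26 = -43)
n(11)*x = (2*11*(18 + 11))*(-43) = (2*11*29)*(-43) = 638*(-43) = -27434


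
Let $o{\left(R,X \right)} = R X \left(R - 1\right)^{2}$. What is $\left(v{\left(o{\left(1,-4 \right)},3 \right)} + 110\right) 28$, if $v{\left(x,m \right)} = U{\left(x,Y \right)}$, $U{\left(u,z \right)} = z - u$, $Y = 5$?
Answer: $3220$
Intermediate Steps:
$o{\left(R,X \right)} = R X \left(-1 + R\right)^{2}$
$v{\left(x,m \right)} = 5 - x$
$\left(v{\left(o{\left(1,-4 \right)},3 \right)} + 110\right) 28 = \left(\left(5 - 1 \left(-4\right) \left(-1 + 1\right)^{2}\right) + 110\right) 28 = \left(\left(5 - 1 \left(-4\right) 0^{2}\right) + 110\right) 28 = \left(\left(5 - 1 \left(-4\right) 0\right) + 110\right) 28 = \left(\left(5 - 0\right) + 110\right) 28 = \left(\left(5 + 0\right) + 110\right) 28 = \left(5 + 110\right) 28 = 115 \cdot 28 = 3220$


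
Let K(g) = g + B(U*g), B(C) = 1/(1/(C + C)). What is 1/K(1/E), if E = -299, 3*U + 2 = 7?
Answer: -69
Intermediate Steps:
U = 5/3 (U = -2/3 + (1/3)*7 = -2/3 + 7/3 = 5/3 ≈ 1.6667)
B(C) = 2*C (B(C) = 1/(1/(2*C)) = 2*C)
K(g) = 13*g/3 (K(g) = g + 2*(5*g/3) = g + 10*g/3 = 13*g/3)
1/K(1/E) = 1/((13/3)/(-299)) = 1/((13/3)*(-1/299)) = 1/(-1/69) = -69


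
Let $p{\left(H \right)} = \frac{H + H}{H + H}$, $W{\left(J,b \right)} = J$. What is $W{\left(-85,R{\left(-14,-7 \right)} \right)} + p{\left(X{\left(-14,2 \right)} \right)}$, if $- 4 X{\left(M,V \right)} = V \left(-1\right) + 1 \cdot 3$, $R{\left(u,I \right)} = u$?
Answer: $-84$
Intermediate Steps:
$X{\left(M,V \right)} = - \frac{3}{4} + \frac{V}{4}$ ($X{\left(M,V \right)} = - \frac{V \left(-1\right) + 1 \cdot 3}{4} = - \frac{- V + 3}{4} = - \frac{3 - V}{4} = - \frac{3}{4} + \frac{V}{4}$)
$p{\left(H \right)} = 1$ ($p{\left(H \right)} = \frac{2 H}{2 H} = 2 H \frac{1}{2 H} = 1$)
$W{\left(-85,R{\left(-14,-7 \right)} \right)} + p{\left(X{\left(-14,2 \right)} \right)} = -85 + 1 = -84$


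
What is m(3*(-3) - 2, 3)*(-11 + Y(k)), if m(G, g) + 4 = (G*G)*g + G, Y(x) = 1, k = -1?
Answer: -3480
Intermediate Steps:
m(G, g) = -4 + G + g*G**2 (m(G, g) = -4 + ((G*G)*g + G) = -4 + (G**2*g + G) = -4 + (g*G**2 + G) = -4 + (G + g*G**2) = -4 + G + g*G**2)
m(3*(-3) - 2, 3)*(-11 + Y(k)) = (-4 + (3*(-3) - 2) + 3*(3*(-3) - 2)**2)*(-11 + 1) = (-4 + (-9 - 2) + 3*(-9 - 2)**2)*(-10) = (-4 - 11 + 3*(-11)**2)*(-10) = (-4 - 11 + 3*121)*(-10) = (-4 - 11 + 363)*(-10) = 348*(-10) = -3480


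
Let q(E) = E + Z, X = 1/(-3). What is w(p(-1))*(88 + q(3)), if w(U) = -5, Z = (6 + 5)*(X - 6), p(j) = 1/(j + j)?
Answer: -320/3 ≈ -106.67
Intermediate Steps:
X = -1/3 ≈ -0.33333
p(j) = 1/(2*j)
Z = -209/3 (Z = (6 + 5)*(-1/3 - 6) = 11*(-19/3) = -209/3 ≈ -69.667)
q(E) = -209/3 + E (q(E) = E - 209/3 = -209/3 + E)
w(p(-1))*(88 + q(3)) = -5*(88 + (-209/3 + 3)) = -5*(88 - 200/3) = -5*64/3 = -320/3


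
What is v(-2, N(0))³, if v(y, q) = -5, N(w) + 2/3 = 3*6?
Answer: -125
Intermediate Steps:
N(w) = 52/3 (N(w) = -⅔ + 3*6 = -⅔ + 18 = 52/3)
v(-2, N(0))³ = (-5)³ = -125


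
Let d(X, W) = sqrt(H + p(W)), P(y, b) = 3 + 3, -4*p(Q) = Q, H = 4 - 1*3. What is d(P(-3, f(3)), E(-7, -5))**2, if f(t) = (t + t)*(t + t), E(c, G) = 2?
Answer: 1/2 ≈ 0.50000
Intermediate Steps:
H = 1 (H = 4 - 3 = 1)
p(Q) = -Q/4
f(t) = 4*t**2 (f(t) = (2*t)*(2*t) = 4*t**2)
P(y, b) = 6
d(X, W) = sqrt(1 - W/4)
d(P(-3, f(3)), E(-7, -5))**2 = (sqrt(4 - 1*2)/2)**2 = (sqrt(4 - 2)/2)**2 = (sqrt(2)/2)**2 = 1/2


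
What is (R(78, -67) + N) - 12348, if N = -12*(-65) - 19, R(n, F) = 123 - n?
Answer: -11542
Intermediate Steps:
N = 761 (N = 780 - 19 = 761)
(R(78, -67) + N) - 12348 = ((123 - 1*78) + 761) - 12348 = ((123 - 78) + 761) - 12348 = (45 + 761) - 12348 = 806 - 12348 = -11542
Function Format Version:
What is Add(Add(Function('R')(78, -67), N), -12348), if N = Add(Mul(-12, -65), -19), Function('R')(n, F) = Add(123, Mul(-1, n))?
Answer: -11542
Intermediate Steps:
N = 761 (N = Add(780, -19) = 761)
Add(Add(Function('R')(78, -67), N), -12348) = Add(Add(Add(123, Mul(-1, 78)), 761), -12348) = Add(Add(Add(123, -78), 761), -12348) = Add(Add(45, 761), -12348) = Add(806, -12348) = -11542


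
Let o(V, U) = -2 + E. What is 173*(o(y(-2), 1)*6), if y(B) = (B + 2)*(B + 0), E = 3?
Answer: 1038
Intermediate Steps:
y(B) = B*(2 + B) (y(B) = (2 + B)*B = B*(2 + B))
o(V, U) = 1 (o(V, U) = -2 + 3 = 1)
173*(o(y(-2), 1)*6) = 173*(1*6) = 173*6 = 1038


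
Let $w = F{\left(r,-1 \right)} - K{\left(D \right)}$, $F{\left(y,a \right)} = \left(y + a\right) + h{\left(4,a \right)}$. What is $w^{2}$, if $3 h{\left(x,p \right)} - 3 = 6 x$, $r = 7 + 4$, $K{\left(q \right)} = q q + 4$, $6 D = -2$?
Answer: $\frac{17956}{81} \approx 221.68$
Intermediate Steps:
$D = - \frac{1}{3}$ ($D = \frac{1}{6} \left(-2\right) = - \frac{1}{3} \approx -0.33333$)
$K{\left(q \right)} = 4 + q^{2}$ ($K{\left(q \right)} = q^{2} + 4 = 4 + q^{2}$)
$r = 11$
$h{\left(x,p \right)} = 1 + 2 x$ ($h{\left(x,p \right)} = 1 + \frac{6 x}{3} = 1 + 2 x$)
$F{\left(y,a \right)} = 9 + a + y$ ($F{\left(y,a \right)} = \left(y + a\right) + \left(1 + 2 \cdot 4\right) = \left(a + y\right) + \left(1 + 8\right) = \left(a + y\right) + 9 = 9 + a + y$)
$w = \frac{134}{9}$ ($w = \left(9 - 1 + 11\right) - \left(4 + \left(- \frac{1}{3}\right)^{2}\right) = 19 - \left(4 + \frac{1}{9}\right) = 19 - \frac{37}{9} = \frac{134}{9} \approx 14.889$)
$w^{2} = \left(\frac{134}{9}\right)^{2} = \frac{17956}{81}$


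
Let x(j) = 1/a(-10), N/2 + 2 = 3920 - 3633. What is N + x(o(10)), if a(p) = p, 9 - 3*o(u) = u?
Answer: 5699/10 ≈ 569.90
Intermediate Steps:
o(u) = 3 - u/3
N = 570 (N = -4 + 2*(3920 - 3633) = -4 + 2*287 = -4 + 574 = 570)
x(j) = -1/10 (x(j) = 1/(-10) = -1/10)
N + x(o(10)) = 570 - 1/10 = 5699/10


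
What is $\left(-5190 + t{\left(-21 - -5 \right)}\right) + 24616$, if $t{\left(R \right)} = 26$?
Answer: $19452$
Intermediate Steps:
$\left(-5190 + t{\left(-21 - -5 \right)}\right) + 24616 = \left(-5190 + 26\right) + 24616 = -5164 + 24616 = 19452$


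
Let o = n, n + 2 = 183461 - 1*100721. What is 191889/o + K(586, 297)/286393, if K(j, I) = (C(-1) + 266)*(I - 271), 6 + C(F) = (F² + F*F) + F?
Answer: 55517126445/23695584034 ≈ 2.3429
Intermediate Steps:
n = 82738 (n = -2 + (183461 - 1*100721) = -2 + (183461 - 100721) = -2 + 82740 = 82738)
o = 82738
C(F) = -6 + F + 2*F² (C(F) = -6 + ((F² + F*F) + F) = -6 + ((F² + F²) + F) = -6 + (2*F² + F) = -6 + (F + 2*F²) = -6 + F + 2*F²)
K(j, I) = -70731 + 261*I (K(j, I) = ((-6 - 1 + 2*(-1)²) + 266)*(I - 271) = ((-6 - 1 + 2*1) + 266)*(-271 + I) = ((-6 - 1 + 2) + 266)*(-271 + I) = (-5 + 266)*(-271 + I) = 261*(-271 + I) = -70731 + 261*I)
191889/o + K(586, 297)/286393 = 191889/82738 + (-70731 + 261*297)/286393 = 191889*(1/82738) + (-70731 + 77517)*(1/286393) = 191889/82738 + 6786*(1/286393) = 191889/82738 + 6786/286393 = 55517126445/23695584034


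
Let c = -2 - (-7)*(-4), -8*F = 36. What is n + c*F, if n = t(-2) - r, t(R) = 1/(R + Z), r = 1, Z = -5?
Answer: 937/7 ≈ 133.86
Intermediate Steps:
F = -9/2 (F = -⅛*36 = -9/2 ≈ -4.5000)
t(R) = 1/(-5 + R) (t(R) = 1/(R - 5) = 1/(-5 + R))
n = -8/7 (n = 1/(-5 - 2) - 1*1 = 1/(-7) - 1 = -⅐ - 1 = -8/7 ≈ -1.1429)
c = -30 (c = -2 - 1*28 = -2 - 28 = -30)
n + c*F = -8/7 - 30*(-9/2) = -8/7 + 135 = 937/7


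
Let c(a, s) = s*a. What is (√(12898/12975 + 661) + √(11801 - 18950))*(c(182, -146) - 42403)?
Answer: -317285*√8427003/519 - 68975*I*√7149 ≈ -1.7747e+6 - 5.832e+6*I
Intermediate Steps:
c(a, s) = a*s
(√(12898/12975 + 661) + √(11801 - 18950))*(c(182, -146) - 42403) = (√(12898/12975 + 661) + √(11801 - 18950))*(182*(-146) - 42403) = (√(12898*(1/12975) + 661) + √(-7149))*(-26572 - 42403) = (√(12898/12975 + 661) + I*√7149)*(-68975) = (√(8589373/12975) + I*√7149)*(-68975) = (23*√8427003/2595 + I*√7149)*(-68975) = -317285*√8427003/519 - 68975*I*√7149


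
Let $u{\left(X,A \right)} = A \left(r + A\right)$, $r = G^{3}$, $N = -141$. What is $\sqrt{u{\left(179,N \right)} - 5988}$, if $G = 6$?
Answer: $i \sqrt{16563} \approx 128.7 i$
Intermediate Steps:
$r = 216$ ($r = 6^{3} = 216$)
$u{\left(X,A \right)} = A \left(216 + A\right)$
$\sqrt{u{\left(179,N \right)} - 5988} = \sqrt{- 141 \left(216 - 141\right) - 5988} = \sqrt{\left(-141\right) 75 - 5988} = \sqrt{-10575 - 5988} = \sqrt{-16563} = i \sqrt{16563}$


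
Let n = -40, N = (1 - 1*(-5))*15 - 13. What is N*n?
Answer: -3080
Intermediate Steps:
N = 77 (N = (1 + 5)*15 - 13 = 6*15 - 13 = 90 - 13 = 77)
N*n = 77*(-40) = -3080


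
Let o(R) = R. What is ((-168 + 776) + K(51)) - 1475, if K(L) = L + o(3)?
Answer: -813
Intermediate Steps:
K(L) = 3 + L (K(L) = L + 3 = 3 + L)
((-168 + 776) + K(51)) - 1475 = ((-168 + 776) + (3 + 51)) - 1475 = (608 + 54) - 1475 = 662 - 1475 = -813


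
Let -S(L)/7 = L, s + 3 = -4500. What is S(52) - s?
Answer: 4139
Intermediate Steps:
s = -4503 (s = -3 - 4500 = -4503)
S(L) = -7*L
S(52) - s = -7*52 - 1*(-4503) = -364 + 4503 = 4139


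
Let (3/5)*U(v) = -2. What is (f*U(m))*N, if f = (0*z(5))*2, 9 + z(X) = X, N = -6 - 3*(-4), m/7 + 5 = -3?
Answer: 0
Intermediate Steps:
m = -56 (m = -35 + 7*(-3) = -35 - 21 = -56)
N = 6 (N = -6 + 12 = 6)
U(v) = -10/3 (U(v) = (5/3)*(-2) = -10/3)
z(X) = -9 + X
f = 0 (f = (0*(-9 + 5))*2 = (0*(-4))*2 = 0*2 = 0)
(f*U(m))*N = (0*(-10/3))*6 = 0*6 = 0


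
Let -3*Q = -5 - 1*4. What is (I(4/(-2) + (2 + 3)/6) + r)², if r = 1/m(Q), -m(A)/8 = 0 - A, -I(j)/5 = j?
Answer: 2209/64 ≈ 34.516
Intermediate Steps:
I(j) = -5*j
Q = 3 (Q = -(-5 - 1*4)/3 = -(-5 - 4)/3 = -⅓*(-9) = 3)
m(A) = 8*A (m(A) = -8*(0 - A) = -(-8)*A = 8*A)
r = 1/24 (r = 1/(8*3) = 1/24 ≈ 0.041667)
(I(4/(-2) + (2 + 3)/6) + r)² = (-5*(4/(-2) + (2 + 3)/6) + 1/24)² = (-5*(4*(-½) + 5*(⅙)) + 1/24)² = (-5*(-2 + ⅚) + 1/24)² = (-5*(-7/6) + 1/24)² = (35/6 + 1/24)² = (47/8)² = 2209/64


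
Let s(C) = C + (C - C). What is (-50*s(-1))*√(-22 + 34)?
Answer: 100*√3 ≈ 173.21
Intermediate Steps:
s(C) = C (s(C) = C + 0 = C)
(-50*s(-1))*√(-22 + 34) = (-50*(-1))*√(-22 + 34) = 50*√12 = 50*(2*√3) = 100*√3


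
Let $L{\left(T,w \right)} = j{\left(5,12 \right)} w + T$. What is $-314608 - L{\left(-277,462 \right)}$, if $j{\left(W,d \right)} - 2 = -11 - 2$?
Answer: $-309249$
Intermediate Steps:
$j{\left(W,d \right)} = -11$ ($j{\left(W,d \right)} = 2 - 13 = -11$)
$L{\left(T,w \right)} = T - 11 w$ ($L{\left(T,w \right)} = - 11 w + T = T - 11 w$)
$-314608 - L{\left(-277,462 \right)} = -314608 - \left(-277 - 5082\right) = -314608 - -5359 = -314608 + 5359 = -309249$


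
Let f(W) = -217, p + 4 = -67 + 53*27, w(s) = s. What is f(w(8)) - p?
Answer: -1577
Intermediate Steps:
p = 1360 (p = -4 + (-67 + 53*27) = -4 + (-67 + 1431) = -4 + 1364 = 1360)
f(w(8)) - p = -217 - 1*1360 = -217 - 1360 = -1577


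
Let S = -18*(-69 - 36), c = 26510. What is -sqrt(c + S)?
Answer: -20*sqrt(71) ≈ -168.52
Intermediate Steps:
S = 1890 (S = -18*(-105) = 1890)
-sqrt(c + S) = -sqrt(26510 + 1890) = -sqrt(28400) = -20*sqrt(71)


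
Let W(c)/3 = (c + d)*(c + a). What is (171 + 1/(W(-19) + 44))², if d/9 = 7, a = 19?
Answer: 56625625/1936 ≈ 29249.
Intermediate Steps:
d = 63 (d = 9*7 = 63)
W(c) = 3*(19 + c)*(63 + c) (W(c) = 3*((c + 63)*(c + 19)) = 3*((63 + c)*(19 + c)) = 3*((19 + c)*(63 + c)) = 3*(19 + c)*(63 + c))
(171 + 1/(W(-19) + 44))² = (171 + 1/((3591 + 3*(-19)² + 246*(-19)) + 44))² = (171 + 1/((3591 + 3*361 - 4674) + 44))² = (171 + 1/((3591 + 1083 - 4674) + 44))² = (171 + 1/(0 + 44))² = (171 + 1/44)² = (7525/44)² = 56625625/1936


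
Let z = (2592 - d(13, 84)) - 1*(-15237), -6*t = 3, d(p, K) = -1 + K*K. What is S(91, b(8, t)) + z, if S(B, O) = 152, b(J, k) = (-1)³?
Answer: 10926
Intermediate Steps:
d(p, K) = -1 + K²
t = -½ (t = -⅙*3 = -½ ≈ -0.50000)
b(J, k) = -1
z = 10774 (z = (2592 - (-1 + 84²)) - 1*(-15237) = (2592 - (-1 + 7056)) + 15237 = (2592 - 1*7055) + 15237 = (2592 - 7055) + 15237 = -4463 + 15237 = 10774)
S(91, b(8, t)) + z = 152 + 10774 = 10926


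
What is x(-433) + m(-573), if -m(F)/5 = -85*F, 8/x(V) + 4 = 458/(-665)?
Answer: -379658135/1559 ≈ -2.4353e+5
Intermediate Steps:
x(V) = -2660/1559 (x(V) = 8/(-4 + 458/(-665)) = 8/(-4 + 458*(-1/665)) = 8/(-4 - 458/665) = 8/(-3118/665) = 8*(-665/3118) = -2660/1559)
m(F) = 425*F (m(F) = -(-425)*F = 425*F)
x(-433) + m(-573) = -2660/1559 + 425*(-573) = -2660/1559 - 243525 = -379658135/1559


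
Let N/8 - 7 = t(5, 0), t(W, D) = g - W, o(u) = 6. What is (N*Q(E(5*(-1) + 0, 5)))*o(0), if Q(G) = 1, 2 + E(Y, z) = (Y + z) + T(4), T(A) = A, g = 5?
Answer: 336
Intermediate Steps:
E(Y, z) = 2 + Y + z (E(Y, z) = -2 + ((Y + z) + 4) = -2 + (4 + Y + z) = 2 + Y + z)
t(W, D) = 5 - W
N = 56 (N = 56 + 8*(5 - 1*5) = 56 + 8*(5 - 5) = 56 + 8*0 = 56 + 0 = 56)
(N*Q(E(5*(-1) + 0, 5)))*o(0) = (56*1)*6 = 56*6 = 336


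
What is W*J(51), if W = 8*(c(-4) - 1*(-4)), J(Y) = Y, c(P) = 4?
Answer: 3264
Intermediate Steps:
W = 64 (W = 8*(4 - 1*(-4)) = 8*(4 + 4) = 8*8 = 64)
W*J(51) = 64*51 = 3264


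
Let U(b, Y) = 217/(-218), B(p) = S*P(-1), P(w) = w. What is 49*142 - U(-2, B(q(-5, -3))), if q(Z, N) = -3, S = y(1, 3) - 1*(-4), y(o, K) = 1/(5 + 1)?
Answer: 1517061/218 ≈ 6959.0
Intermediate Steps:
y(o, K) = ⅙ (y(o, K) = 1/6 = ⅙)
S = 25/6 (S = ⅙ - 1*(-4) = ⅙ + 4 = 25/6 ≈ 4.1667)
B(p) = -25/6 (B(p) = (25/6)*(-1) = -25/6)
U(b, Y) = -217/218 (U(b, Y) = 217*(-1/218) = -217/218)
49*142 - U(-2, B(q(-5, -3))) = 49*142 - 1*(-217/218) = 6958 + 217/218 = 1517061/218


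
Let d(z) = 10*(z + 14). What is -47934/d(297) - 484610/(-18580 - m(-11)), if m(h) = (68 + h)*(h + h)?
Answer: 169158154/13470965 ≈ 12.557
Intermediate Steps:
m(h) = 2*h*(68 + h) (m(h) = (68 + h)*(2*h) = 2*h*(68 + h))
d(z) = 140 + 10*z (d(z) = 10*(14 + z) = 140 + 10*z)
-47934/d(297) - 484610/(-18580 - m(-11)) = -47934/(140 + 10*297) - 484610/(-18580 - 2*(-11)*(68 - 11)) = -47934/(140 + 2970) - 484610/(-18580 - 2*(-11)*57) = -47934/3110 - 484610/(-18580 - 1*(-1254)) = -47934*1/3110 - 484610/(-18580 + 1254) = -23967/1555 - 484610/(-17326) = -23967/1555 - 484610*(-1/17326) = -23967/1555 + 242305/8663 = 169158154/13470965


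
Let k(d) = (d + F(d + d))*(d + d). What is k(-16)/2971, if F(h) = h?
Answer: 1536/2971 ≈ 0.51700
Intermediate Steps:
k(d) = 6*d**2 (k(d) = (d + (d + d))*(d + d) = (d + 2*d)*(2*d) = (3*d)*(2*d) = 6*d**2)
k(-16)/2971 = (6*(-16)**2)/2971 = (6*256)*(1/2971) = 1536*(1/2971) = 1536/2971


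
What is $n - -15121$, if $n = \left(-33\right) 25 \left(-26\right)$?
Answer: $36571$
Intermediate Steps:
$n = 21450$ ($n = \left(-825\right) \left(-26\right) = 21450$)
$n - -15121 = 21450 - -15121 = 21450 + 15121 = 36571$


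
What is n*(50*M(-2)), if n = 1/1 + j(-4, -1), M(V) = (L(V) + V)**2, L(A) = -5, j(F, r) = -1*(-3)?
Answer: 9800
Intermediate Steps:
j(F, r) = 3
M(V) = (-5 + V)**2
n = 4 (n = 1/1 + 3 = 1 + 3 = 4)
n*(50*M(-2)) = 4*(50*(-5 - 2)**2) = 4*(50*(-7)**2) = 4*(50*49) = 4*2450 = 9800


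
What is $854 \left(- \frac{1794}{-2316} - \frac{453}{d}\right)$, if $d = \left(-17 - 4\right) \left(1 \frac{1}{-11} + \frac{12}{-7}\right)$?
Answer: $- \frac{256022795}{26827} \approx -9543.5$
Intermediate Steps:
$d = \frac{417}{11}$ ($d = - 21 \left(1 \left(- \frac{1}{11}\right) + 12 \left(- \frac{1}{7}\right)\right) = - 21 \left(- \frac{1}{11} - \frac{12}{7}\right) = \left(-21\right) \left(- \frac{139}{77}\right) = \frac{417}{11} \approx 37.909$)
$854 \left(- \frac{1794}{-2316} - \frac{453}{d}\right) = 854 \left(- \frac{1794}{-2316} - \frac{453}{\frac{417}{11}}\right) = 854 \left(\left(-1794\right) \left(- \frac{1}{2316}\right) - \frac{1661}{139}\right) = 854 \left(\frac{299}{386} - \frac{1661}{139}\right) = 854 \left(- \frac{599585}{53654}\right) = - \frac{256022795}{26827}$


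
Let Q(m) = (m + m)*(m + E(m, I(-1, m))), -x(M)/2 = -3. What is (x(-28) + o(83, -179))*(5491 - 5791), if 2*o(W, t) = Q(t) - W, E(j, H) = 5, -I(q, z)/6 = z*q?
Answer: -9333150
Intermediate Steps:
I(q, z) = -6*q*z (I(q, z) = -6*z*q = -6*q*z)
x(M) = 6 (x(M) = -2*(-3) = 6)
Q(m) = 2*m*(5 + m) (Q(m) = (m + m)*(m + 5) = (2*m)*(5 + m) = 2*m*(5 + m))
o(W, t) = -W/2 + t*(5 + t) (o(W, t) = (2*t*(5 + t) - W)/2 = (-W + 2*t*(5 + t))/2 = -W/2 + t*(5 + t))
(x(-28) + o(83, -179))*(5491 - 5791) = (6 + (-½*83 - 179*(5 - 179)))*(5491 - 5791) = (6 + (-83/2 - 179*(-174)))*(-300) = (6 + (-83/2 + 31146))*(-300) = (6 + 62209/2)*(-300) = (62221/2)*(-300) = -9333150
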